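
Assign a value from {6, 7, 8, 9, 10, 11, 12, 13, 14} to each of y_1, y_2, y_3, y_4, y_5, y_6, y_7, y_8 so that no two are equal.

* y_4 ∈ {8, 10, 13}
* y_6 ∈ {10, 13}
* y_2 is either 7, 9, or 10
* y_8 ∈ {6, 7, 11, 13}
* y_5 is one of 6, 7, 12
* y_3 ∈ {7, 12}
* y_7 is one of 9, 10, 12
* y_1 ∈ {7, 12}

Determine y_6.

The 8 variables draw from only 8 values {6, 7, 8, 9, 10, 11, 12, 13}, so each is used; only y_4 can be 8, hence y_4 = 8.
Among the 7 still-open variables, 11 fits only y_8 (and all 7 values in {6, 7, 9, 10, 11, 12, 13} must be used), so y_8 = 11.
The 6 still-open variables together cover exactly {6, 7, 9, 10, 12, 13} — 6 values for 6 variables — and 6 appears only in y_5's list, so y_5 = 6.
The 5 still-open variables draw from only 5 values {7, 9, 10, 12, 13}, so each is used; only y_6 can be 13, hence y_6 = 13.

13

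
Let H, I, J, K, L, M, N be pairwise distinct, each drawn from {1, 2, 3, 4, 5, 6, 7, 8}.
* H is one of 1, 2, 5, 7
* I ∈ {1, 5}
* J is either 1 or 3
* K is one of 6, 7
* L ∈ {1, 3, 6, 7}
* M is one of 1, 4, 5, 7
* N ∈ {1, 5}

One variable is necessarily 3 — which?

J

Among the 7 variables, 2 fits only H (and all 7 values in {1, 2, 3, 4, 5, 6, 7} must be used), so H = 2.
Among the 6 still-open variables, 4 fits only M (and all 6 values in {1, 3, 4, 5, 6, 7} must be used), so M = 4.
The 2 variables I and N are confined to {1, 5}, which locks those values in; drop them from J, L.
So 3 goes to J.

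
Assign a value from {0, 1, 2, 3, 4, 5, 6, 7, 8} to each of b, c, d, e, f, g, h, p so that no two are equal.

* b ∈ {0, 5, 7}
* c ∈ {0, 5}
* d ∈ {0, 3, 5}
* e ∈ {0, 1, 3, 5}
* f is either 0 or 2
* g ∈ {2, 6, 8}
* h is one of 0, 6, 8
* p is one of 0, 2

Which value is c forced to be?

5

Among the 8 variables, 1 fits only e (and all 8 values in {0, 1, 2, 3, 5, 6, 7, 8} must be used), so e = 1.
The 7 still-open variables together cover exactly {0, 2, 3, 5, 6, 7, 8} — 7 values for 7 variables — and 3 appears only in d's list, so d = 3.
Among the 6 still-open variables, 7 fits only b (and all 6 values in {0, 2, 5, 6, 7, 8} must be used), so b = 7.
Among the 5 still-open variables, 5 fits only c (and all 5 values in {0, 2, 5, 6, 8} must be used), so c = 5.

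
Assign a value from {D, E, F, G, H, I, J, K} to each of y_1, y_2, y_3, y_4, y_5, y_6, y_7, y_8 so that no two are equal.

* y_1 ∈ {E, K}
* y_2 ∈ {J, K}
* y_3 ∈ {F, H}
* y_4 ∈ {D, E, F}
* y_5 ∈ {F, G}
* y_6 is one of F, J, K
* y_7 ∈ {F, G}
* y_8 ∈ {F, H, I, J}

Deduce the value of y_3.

H

The 8 variables draw from only 8 values {D, E, F, G, H, I, J, K}, so each is used; only y_4 can be D, hence y_4 = D.
The 7 still-open variables together cover exactly {E, F, G, H, I, J, K} — 7 values for 7 variables — and E appears only in y_1's list, so y_1 = E.
The 6 still-open variables draw from only 6 values {F, G, H, I, J, K}, so each is used; only y_8 can be I, hence y_8 = I.
The 5 still-open variables draw from only 5 values {F, G, H, J, K}, so each is used; only y_3 can be H, hence y_3 = H.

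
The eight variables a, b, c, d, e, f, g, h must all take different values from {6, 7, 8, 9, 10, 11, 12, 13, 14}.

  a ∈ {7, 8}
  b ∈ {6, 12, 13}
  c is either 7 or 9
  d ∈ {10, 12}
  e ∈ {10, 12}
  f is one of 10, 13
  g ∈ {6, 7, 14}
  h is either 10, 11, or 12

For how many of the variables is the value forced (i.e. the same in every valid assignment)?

The 2 variables d and e are confined to {10, 12}, which locks those values in; drop them from b, f, h.
f has just one choice, so f = 13. Remove 13 from b.
h has just one choice, so h = 11.
That leaves b = 6. Remove 6 from g.
Determined: b=6, f=13, h=11. The other variables each still have more than one consistent value. That makes 3.

3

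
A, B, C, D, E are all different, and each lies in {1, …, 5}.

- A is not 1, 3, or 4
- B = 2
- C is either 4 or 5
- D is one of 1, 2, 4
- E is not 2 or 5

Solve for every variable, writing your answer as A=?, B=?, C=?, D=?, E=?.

B has just one choice, so B = 2. Remove 2 from A, D.
A has just one choice, so A = 5. So C can't be 5.
That leaves C = 4. Strike 4 from D, E.
That leaves D = 1. Remove 1 from E.
E's domain is down to {3}, so E = 3.

A=5, B=2, C=4, D=1, E=3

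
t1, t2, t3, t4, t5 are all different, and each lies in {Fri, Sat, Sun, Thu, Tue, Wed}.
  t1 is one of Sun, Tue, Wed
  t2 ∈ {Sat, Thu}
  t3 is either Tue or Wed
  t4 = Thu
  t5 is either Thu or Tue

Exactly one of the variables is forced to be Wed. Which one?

t3

t4 must be Thu (only option left). Strike Thu from t2, t5.
t5's domain is down to {Tue}, so t5 = Tue. Eliminate Tue elsewhere: t1, t3.
So Wed goes to t3.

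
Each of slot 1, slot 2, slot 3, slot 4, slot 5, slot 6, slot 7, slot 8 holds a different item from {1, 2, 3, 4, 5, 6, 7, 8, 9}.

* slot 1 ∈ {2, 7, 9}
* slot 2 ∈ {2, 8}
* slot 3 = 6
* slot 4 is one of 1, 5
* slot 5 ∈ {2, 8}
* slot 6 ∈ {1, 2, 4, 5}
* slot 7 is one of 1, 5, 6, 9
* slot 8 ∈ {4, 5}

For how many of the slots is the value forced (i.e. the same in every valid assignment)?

3

slot 3 must be 6 (only option left). Eliminate 6 elsewhere: slot 7.
Among the 7 still-open variables, 7 fits only slot 1 (and all 7 values in {1, 2, 4, 5, 7, 8, 9} must be used), so slot 1 = 7.
The 6 still-open variables draw from only 6 values {1, 2, 4, 5, 8, 9}, so each is used; only slot 7 can be 9, hence slot 7 = 9.
slot 2 and slot 5 between them cover only {2, 8} — a naked pair. Remove those values from slot 6.
Determined: slot 1=7, slot 3=6, slot 7=9. The other slots each still have more than one consistent value. That makes 3.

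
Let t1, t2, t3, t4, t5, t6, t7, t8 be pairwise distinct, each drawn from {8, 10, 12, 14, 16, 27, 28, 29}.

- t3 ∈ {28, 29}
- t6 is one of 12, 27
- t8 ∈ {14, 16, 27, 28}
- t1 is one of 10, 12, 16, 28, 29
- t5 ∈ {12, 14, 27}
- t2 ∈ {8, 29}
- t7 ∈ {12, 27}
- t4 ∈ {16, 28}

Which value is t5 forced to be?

14

The 8 variables draw from only 8 values {8, 10, 12, 14, 16, 27, 28, 29}, so each is used; only t2 can be 8, hence t2 = 8.
Among the 7 still-open variables, 10 fits only t1 (and all 7 values in {10, 12, 14, 16, 27, 28, 29} must be used), so t1 = 10.
The 6 still-open variables draw from only 6 values {12, 14, 16, 27, 28, 29}, so each is used; only t3 can be 29, hence t3 = 29.
t6 and t7 share exactly the 2 values {12, 27}; by pigeonhole those values go to them, so strike 12, 27 from t5, t8.
So t5 = 14.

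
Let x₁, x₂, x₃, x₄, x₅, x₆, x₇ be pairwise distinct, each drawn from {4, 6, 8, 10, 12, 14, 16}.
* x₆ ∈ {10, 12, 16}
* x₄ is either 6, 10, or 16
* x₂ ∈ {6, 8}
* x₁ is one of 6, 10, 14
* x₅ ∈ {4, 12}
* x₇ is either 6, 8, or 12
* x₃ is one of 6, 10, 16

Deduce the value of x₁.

The 7 variables together cover exactly {4, 6, 8, 10, 12, 14, 16} — 7 values for 7 variables — and 4 appears only in x₅'s list, so x₅ = 4.
Among the 6 still-open variables, 14 fits only x₁ (and all 6 values in {6, 8, 10, 12, 14, 16} must be used), so x₁ = 14.

14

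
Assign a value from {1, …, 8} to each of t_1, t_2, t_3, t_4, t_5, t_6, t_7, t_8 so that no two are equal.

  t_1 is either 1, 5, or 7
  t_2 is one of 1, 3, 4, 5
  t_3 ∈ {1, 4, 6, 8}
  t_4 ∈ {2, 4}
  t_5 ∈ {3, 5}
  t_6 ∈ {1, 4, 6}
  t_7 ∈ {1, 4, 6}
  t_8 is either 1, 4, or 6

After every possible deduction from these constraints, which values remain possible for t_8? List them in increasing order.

Among the 8 variables, 2 fits only t_4 (and all 8 values in {1, 2, 3, 4, 5, 6, 7, 8} must be used), so t_4 = 2.
Among the 7 still-open variables, 7 fits only t_1 (and all 7 values in {1, 3, 4, 5, 6, 7, 8} must be used), so t_1 = 7.
The 6 still-open variables together cover exactly {1, 3, 4, 5, 6, 8} — 6 values for 6 variables — and 8 appears only in t_3's list, so t_3 = 8.
t_6, t_7, t_8 share exactly the 3 values {1, 4, 6}; by pigeonhole those values go to them, so strike 1, 4, 6 from t_2.
No further eliminations apply; t_8 can still be any of 1, 4, 6.

1, 4, 6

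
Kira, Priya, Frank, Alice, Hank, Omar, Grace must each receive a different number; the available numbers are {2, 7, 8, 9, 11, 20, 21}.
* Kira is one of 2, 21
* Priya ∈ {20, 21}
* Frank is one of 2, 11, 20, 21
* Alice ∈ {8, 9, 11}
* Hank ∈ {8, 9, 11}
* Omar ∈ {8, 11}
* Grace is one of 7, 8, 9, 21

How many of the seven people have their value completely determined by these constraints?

The 7 variables draw from only 7 values {2, 7, 8, 9, 11, 20, 21}, so each is used; only Grace can be 7, hence Grace = 7.
The 3 variables Alice, Hank, Omar are confined to {8, 9, 11}, which locks those values in; drop them from Frank.
Determined: Grace=7. The other people each still have more than one consistent value. That makes 1.

1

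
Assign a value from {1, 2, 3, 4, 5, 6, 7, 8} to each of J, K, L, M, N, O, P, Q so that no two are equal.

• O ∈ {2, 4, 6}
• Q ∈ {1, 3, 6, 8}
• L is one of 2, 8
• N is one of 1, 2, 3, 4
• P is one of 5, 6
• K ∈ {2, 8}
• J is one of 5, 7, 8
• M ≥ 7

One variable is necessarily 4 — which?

O

K and L share exactly the 2 values {2, 8}; by pigeonhole those values go to them, so strike 2, 8 from J, M, N, O, Q.
M must be 7 (only option left). Remove 7 from J.
That leaves J = 5. Strike 5 from P.
P must be 6 (only option left). Strike 6 from O, Q.
So 4 goes to O.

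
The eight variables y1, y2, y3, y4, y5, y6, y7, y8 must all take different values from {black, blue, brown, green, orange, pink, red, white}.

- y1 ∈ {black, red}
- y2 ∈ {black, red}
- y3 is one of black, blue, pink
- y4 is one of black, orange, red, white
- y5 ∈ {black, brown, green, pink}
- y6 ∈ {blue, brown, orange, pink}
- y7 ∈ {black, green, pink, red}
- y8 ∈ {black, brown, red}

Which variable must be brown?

The 8 variables draw from only 8 values {black, blue, brown, green, orange, pink, red, white}, so each is used; only y4 can be white, hence y4 = white.
The 7 still-open variables draw from only 7 values {black, blue, brown, green, orange, pink, red}, so each is used; only y6 can be orange, hence y6 = orange.
The 6 still-open variables together cover exactly {black, blue, brown, green, pink, red} — 6 values for 6 variables — and blue appears only in y3's list, so y3 = blue.
y1 and y2 between them cover only {black, red} — a naked pair. Remove those values from y5, y7, y8.
So brown goes to y8.

y8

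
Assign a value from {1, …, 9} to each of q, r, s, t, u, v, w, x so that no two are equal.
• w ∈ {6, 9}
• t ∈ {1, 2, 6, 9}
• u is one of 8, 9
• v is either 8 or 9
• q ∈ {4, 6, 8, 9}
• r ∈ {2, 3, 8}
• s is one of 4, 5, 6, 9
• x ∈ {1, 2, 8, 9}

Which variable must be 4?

The 8 variables together cover exactly {1, 2, 3, 4, 5, 6, 8, 9} — 8 values for 8 variables — and 3 appears only in r's list, so r = 3.
Among the 7 still-open variables, 5 fits only s (and all 7 values in {1, 2, 4, 5, 6, 8, 9} must be used), so s = 5.
The 6 still-open variables together cover exactly {1, 2, 4, 6, 8, 9} — 6 values for 6 variables — and 4 appears only in q's list, so q = 4.

q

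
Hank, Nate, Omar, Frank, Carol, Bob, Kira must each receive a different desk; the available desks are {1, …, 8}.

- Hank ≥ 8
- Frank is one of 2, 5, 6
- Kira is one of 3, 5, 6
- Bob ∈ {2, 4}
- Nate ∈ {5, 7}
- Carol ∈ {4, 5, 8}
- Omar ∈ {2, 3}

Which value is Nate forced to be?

Hank's domain is down to {8}, so Hank = 8. Remove 8 from Carol.
The 6 still-open variables together cover exactly {2, 3, 4, 5, 6, 7} — 6 values for 6 variables — and 7 appears only in Nate's list, so Nate = 7.

7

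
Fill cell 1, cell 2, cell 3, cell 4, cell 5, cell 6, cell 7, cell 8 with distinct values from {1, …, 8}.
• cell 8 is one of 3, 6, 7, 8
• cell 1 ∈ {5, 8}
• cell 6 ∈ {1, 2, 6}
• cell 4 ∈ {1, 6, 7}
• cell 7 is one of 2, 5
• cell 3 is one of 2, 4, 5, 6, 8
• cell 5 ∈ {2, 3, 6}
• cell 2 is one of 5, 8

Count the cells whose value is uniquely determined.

2

The 8 variables draw from only 8 values {1, 2, 3, 4, 5, 6, 7, 8}, so each is used; only cell 3 can be 4, hence cell 3 = 4.
cell 1 and cell 2 between them cover only {5, 8} — a naked pair. Remove those values from cell 7, cell 8.
cell 7's domain is down to {2}, so cell 7 = 2. Strike 2 from cell 5, cell 6.
Determined: cell 3=4, cell 7=2. The other cells each still have more than one consistent value. That makes 2.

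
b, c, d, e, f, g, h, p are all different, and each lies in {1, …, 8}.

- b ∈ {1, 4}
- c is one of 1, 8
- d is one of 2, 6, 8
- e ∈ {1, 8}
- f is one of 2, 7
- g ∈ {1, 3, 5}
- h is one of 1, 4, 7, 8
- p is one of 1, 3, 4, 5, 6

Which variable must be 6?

c and e share exactly the 2 values {1, 8}; by pigeonhole those values go to them, so strike 1, 8 from b, d, g, h, p.
b's domain is down to {4}, so b = 4. So h, p can't be 4.
h's domain is down to {7}, so h = 7. Eliminate 7 elsewhere: f.
f's domain is down to {2}, so f = 2. So d can't be 2.
So 6 goes to d.

d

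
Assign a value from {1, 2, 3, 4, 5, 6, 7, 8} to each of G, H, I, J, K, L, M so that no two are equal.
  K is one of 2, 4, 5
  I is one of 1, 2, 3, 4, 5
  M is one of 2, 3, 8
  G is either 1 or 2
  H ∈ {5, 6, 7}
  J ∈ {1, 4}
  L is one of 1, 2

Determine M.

8

G and L share exactly the 2 values {1, 2}; by pigeonhole those values go to them, so strike 1, 2 from I, J, K, M.
J must be 4 (only option left). So I, K can't be 4.
K must be 5 (only option left). Eliminate 5 elsewhere: H, I.
That leaves I = 3. Strike 3 from M.
So M = 8.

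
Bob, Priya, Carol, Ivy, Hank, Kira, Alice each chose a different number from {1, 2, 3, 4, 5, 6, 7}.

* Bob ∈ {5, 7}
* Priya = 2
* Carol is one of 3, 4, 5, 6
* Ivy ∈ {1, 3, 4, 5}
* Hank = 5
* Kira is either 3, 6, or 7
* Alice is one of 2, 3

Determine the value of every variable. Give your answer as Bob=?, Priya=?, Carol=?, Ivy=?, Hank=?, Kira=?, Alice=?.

Bob=7, Priya=2, Carol=4, Ivy=1, Hank=5, Kira=6, Alice=3

Priya's domain is down to {2}, so Priya = 2. So Alice can't be 2.
Hank's domain is down to {5}, so Hank = 5. Eliminate 5 elsewhere: Bob, Carol, Ivy.
That leaves Alice = 3. Remove 3 from Carol, Ivy, Kira.
Bob must be 7 (only option left). So Kira can't be 7.
Kira's domain is down to {6}, so Kira = 6. Remove 6 from Carol.
Carol's domain is down to {4}, so Carol = 4. Remove 4 from Ivy.
Ivy has just one choice, so Ivy = 1.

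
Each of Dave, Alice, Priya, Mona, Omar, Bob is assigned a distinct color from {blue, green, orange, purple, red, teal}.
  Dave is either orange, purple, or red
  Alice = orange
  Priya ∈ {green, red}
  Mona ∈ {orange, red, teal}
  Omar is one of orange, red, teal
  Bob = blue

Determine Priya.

Alice has just one choice, so Alice = orange. So Dave, Mona, Omar can't be orange.
Bob's domain is down to {blue}, so Bob = blue.
The 4 still-open variables draw from only 4 values {green, purple, red, teal}, so each is used; only Priya can be green, hence Priya = green.

green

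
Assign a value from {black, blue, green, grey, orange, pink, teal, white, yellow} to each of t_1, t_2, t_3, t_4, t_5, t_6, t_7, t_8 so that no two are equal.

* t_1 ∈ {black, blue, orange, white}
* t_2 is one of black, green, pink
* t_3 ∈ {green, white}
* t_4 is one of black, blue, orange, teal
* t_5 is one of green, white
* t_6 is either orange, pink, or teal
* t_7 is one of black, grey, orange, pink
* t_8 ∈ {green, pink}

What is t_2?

The 8 variables draw from only 8 values {black, blue, green, grey, orange, pink, teal, white}, so each is used; only t_7 can be grey, hence t_7 = grey.
The 2 variables t_3 and t_5 are confined to {green, white}, which locks those values in; drop them from t_1, t_2, t_8.
That leaves t_8 = pink. Remove pink from t_2, t_6.
So t_2 = black.

black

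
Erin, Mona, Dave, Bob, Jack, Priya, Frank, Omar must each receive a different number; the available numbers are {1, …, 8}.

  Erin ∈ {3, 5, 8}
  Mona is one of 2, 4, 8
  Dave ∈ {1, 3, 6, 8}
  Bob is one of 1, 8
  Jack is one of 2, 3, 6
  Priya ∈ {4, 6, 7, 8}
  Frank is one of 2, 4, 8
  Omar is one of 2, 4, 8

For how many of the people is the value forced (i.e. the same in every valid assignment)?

Among the 8 variables, 5 fits only Erin (and all 8 values in {1, 2, 3, 4, 5, 6, 7, 8} must be used), so Erin = 5.
The 7 still-open variables together cover exactly {1, 2, 3, 4, 6, 7, 8} — 7 values for 7 variables — and 7 appears only in Priya's list, so Priya = 7.
Mona, Frank, Omar between them cover only {2, 4, 8} — a naked triple. Remove those values from Dave, Bob, Jack.
That leaves Bob = 1. Strike 1 from Dave.
Determined: Erin=5, Bob=1, Priya=7. The other people each still have more than one consistent value. That makes 3.

3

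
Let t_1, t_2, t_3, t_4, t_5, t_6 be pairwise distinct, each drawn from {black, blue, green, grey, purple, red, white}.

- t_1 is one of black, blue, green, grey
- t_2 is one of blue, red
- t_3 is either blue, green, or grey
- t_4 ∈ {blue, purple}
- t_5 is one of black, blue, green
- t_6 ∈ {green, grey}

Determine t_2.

The 6 variables together cover exactly {black, blue, green, grey, purple, red} — 6 values for 6 variables — and purple appears only in t_4's list, so t_4 = purple.
Among the 5 still-open variables, red fits only t_2 (and all 5 values in {black, blue, green, grey, red} must be used), so t_2 = red.

red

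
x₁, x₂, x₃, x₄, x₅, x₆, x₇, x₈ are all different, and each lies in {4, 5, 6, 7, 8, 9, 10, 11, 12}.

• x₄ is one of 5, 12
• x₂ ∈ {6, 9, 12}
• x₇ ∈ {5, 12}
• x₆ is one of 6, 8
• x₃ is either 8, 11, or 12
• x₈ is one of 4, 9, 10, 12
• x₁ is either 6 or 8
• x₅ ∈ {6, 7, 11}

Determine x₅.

7

The 2 variables x₁ and x₆ are confined to {6, 8}, which locks those values in; drop them from x₂, x₃, x₅.
The 2 variables x₄ and x₇ are confined to {5, 12}, which locks those values in; drop them from x₂, x₃, x₈.
That leaves x₂ = 9. So x₈ can't be 9.
x₃ has just one choice, so x₃ = 11. Strike 11 from x₅.
So x₅ = 7.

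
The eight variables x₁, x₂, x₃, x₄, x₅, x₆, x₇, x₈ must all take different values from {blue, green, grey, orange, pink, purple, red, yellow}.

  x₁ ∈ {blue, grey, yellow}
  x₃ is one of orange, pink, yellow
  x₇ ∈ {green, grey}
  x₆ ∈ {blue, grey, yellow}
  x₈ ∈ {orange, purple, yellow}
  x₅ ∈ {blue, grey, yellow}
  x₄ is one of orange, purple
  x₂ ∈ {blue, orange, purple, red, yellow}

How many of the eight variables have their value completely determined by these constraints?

The 8 variables draw from only 8 values {blue, green, grey, orange, pink, purple, red, yellow}, so each is used; only x₇ can be green, hence x₇ = green.
The 7 still-open variables draw from only 7 values {blue, grey, orange, pink, purple, red, yellow}, so each is used; only x₃ can be pink, hence x₃ = pink.
The 6 still-open variables draw from only 6 values {blue, grey, orange, purple, red, yellow}, so each is used; only x₂ can be red, hence x₂ = red.
The 3 variables x₁, x₅, x₆ are confined to {blue, grey, yellow}, which locks those values in; drop them from x₈.
Determined: x₂=red, x₃=pink, x₇=green. The other variables each still have more than one consistent value. That makes 3.

3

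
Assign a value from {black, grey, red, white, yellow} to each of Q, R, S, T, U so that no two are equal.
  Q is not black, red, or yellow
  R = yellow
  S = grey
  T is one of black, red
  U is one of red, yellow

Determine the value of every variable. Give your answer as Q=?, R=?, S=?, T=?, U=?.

R must be yellow (only option left). So U can't be yellow.
S must be grey (only option left). Eliminate grey elsewhere: Q.
U's domain is down to {red}, so U = red. Remove red from T.
Q's domain is down to {white}, so Q = white.
That leaves T = black.

Q=white, R=yellow, S=grey, T=black, U=red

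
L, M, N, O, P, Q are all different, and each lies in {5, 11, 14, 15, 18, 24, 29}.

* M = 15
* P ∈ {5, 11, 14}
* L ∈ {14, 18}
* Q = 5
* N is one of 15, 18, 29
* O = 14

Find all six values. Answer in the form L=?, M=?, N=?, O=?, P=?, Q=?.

M must be 15 (only option left). So N can't be 15.
O's domain is down to {14}, so O = 14. Eliminate 14 elsewhere: L, P.
Q must be 5 (only option left). Strike 5 from P.
That leaves L = 18. Remove 18 from N.
N's domain is down to {29}, so N = 29.
That leaves P = 11.

L=18, M=15, N=29, O=14, P=11, Q=5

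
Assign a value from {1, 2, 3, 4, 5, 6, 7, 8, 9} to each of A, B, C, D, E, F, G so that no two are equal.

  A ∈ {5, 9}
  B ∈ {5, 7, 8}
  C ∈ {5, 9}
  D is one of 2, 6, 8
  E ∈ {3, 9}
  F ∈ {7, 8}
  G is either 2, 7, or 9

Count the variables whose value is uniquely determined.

Among the 7 variables, 3 fits only E (and all 7 values in {2, 3, 5, 6, 7, 8, 9} must be used), so E = 3.
The 6 still-open variables together cover exactly {2, 5, 6, 7, 8, 9} — 6 values for 6 variables — and 6 appears only in D's list, so D = 6.
The 5 still-open variables draw from only 5 values {2, 5, 7, 8, 9}, so each is used; only G can be 2, hence G = 2.
A and C share exactly the 2 values {5, 9}; by pigeonhole those values go to them, so strike 5, 9 from B.
Determined: D=6, E=3, G=2. The other variables each still have more than one consistent value. That makes 3.

3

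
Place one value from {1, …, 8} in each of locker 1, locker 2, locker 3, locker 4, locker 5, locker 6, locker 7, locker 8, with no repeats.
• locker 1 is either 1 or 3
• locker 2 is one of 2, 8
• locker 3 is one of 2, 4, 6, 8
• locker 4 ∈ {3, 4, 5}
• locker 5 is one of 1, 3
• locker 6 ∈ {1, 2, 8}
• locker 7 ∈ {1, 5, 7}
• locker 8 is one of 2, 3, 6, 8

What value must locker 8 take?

6

Among the 8 variables, 7 fits only locker 7 (and all 8 values in {1, 2, 3, 4, 5, 6, 7, 8} must be used), so locker 7 = 7.
Among the 7 still-open variables, 5 fits only locker 4 (and all 7 values in {1, 2, 3, 4, 5, 6, 8} must be used), so locker 4 = 5.
The 6 still-open variables draw from only 6 values {1, 2, 3, 4, 6, 8}, so each is used; only locker 3 can be 4, hence locker 3 = 4.
The 5 still-open variables together cover exactly {1, 2, 3, 6, 8} — 5 values for 5 variables — and 6 appears only in locker 8's list, so locker 8 = 6.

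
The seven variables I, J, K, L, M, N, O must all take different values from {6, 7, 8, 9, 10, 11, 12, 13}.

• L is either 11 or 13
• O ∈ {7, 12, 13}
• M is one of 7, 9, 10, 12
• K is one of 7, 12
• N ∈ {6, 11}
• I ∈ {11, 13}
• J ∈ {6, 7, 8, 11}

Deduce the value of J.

The 2 variables I and L are confined to {11, 13}, which locks those values in; drop them from J, N, O.
That leaves N = 6. Eliminate 6 elsewhere: J.
K and O share exactly the 2 values {7, 12}; by pigeonhole those values go to them, so strike 7, 12 from J, M.
So J = 8.

8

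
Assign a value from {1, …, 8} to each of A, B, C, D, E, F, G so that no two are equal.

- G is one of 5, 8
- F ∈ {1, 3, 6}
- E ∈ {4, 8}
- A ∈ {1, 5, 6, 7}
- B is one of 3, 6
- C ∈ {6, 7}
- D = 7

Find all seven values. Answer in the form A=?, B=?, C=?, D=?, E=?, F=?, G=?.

D's domain is down to {7}, so D = 7. Strike 7 from A, C.
C must be 6 (only option left). Strike 6 from A, B, F.
B's domain is down to {3}, so B = 3. Eliminate 3 elsewhere: F.
F must be 1 (only option left). So A can't be 1.
A has just one choice, so A = 5. Remove 5 from G.
G must be 8 (only option left). Remove 8 from E.
E must be 4 (only option left).

A=5, B=3, C=6, D=7, E=4, F=1, G=8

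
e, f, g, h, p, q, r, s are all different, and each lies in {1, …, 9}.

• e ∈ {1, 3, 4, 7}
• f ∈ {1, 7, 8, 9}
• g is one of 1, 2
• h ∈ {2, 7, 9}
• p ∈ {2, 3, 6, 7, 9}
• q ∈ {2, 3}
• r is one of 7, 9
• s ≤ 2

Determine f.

8

The 8 variables draw from only 8 values {1, 2, 3, 4, 6, 7, 8, 9}, so each is used; only e can be 4, hence e = 4.
Among the 7 still-open variables, 6 fits only p (and all 7 values in {1, 2, 3, 6, 7, 8, 9} must be used), so p = 6.
The 6 still-open variables draw from only 6 values {1, 2, 3, 7, 8, 9}, so each is used; only q can be 3, hence q = 3.
Among the 5 still-open variables, 8 fits only f (and all 5 values in {1, 2, 7, 8, 9} must be used), so f = 8.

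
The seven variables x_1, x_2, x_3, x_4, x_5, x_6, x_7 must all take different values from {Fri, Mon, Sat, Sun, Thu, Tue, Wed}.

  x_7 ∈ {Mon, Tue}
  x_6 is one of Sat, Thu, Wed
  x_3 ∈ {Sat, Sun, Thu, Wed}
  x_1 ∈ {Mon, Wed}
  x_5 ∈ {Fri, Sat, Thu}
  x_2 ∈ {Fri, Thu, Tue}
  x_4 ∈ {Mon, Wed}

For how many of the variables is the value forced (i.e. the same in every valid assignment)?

The 7 variables together cover exactly {Fri, Mon, Sat, Sun, Thu, Tue, Wed} — 7 values for 7 variables — and Sun appears only in x_3's list, so x_3 = Sun.
x_1 and x_4 between them cover only {Mon, Wed} — a naked pair. Remove those values from x_6, x_7.
x_7's domain is down to {Tue}, so x_7 = Tue. So x_2 can't be Tue.
Determined: x_3=Sun, x_7=Tue. The other variables each still have more than one consistent value. That makes 2.

2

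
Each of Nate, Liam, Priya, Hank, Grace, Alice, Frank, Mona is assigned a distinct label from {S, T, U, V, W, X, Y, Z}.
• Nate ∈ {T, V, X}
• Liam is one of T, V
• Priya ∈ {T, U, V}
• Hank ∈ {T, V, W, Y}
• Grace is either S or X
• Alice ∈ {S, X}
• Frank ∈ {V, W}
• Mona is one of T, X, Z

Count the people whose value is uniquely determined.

4

The 8 variables together cover exactly {S, T, U, V, W, X, Y, Z} — 8 values for 8 variables — and U appears only in Priya's list, so Priya = U.
The 7 still-open variables together cover exactly {S, T, V, W, X, Y, Z} — 7 values for 7 variables — and Y appears only in Hank's list, so Hank = Y.
The 6 still-open variables draw from only 6 values {S, T, V, W, X, Z}, so each is used; only Frank can be W, hence Frank = W.
The 5 still-open variables draw from only 5 values {S, T, V, X, Z}, so each is used; only Mona can be Z, hence Mona = Z.
Grace and Alice between them cover only {S, X} — a naked pair. Remove those values from Nate.
Determined: Priya=U, Hank=Y, Frank=W, Mona=Z. The other people each still have more than one consistent value. That makes 4.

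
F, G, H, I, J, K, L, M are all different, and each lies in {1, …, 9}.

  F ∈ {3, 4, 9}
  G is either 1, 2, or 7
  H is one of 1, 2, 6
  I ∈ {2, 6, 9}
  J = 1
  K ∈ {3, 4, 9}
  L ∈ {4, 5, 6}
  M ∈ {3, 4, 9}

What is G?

7

J must be 1 (only option left). Remove 1 from G, H.
The 7 still-open variables together cover exactly {2, 3, 4, 5, 6, 7, 9} — 7 values for 7 variables — and 5 appears only in L's list, so L = 5.
The 6 still-open variables draw from only 6 values {2, 3, 4, 6, 7, 9}, so each is used; only G can be 7, hence G = 7.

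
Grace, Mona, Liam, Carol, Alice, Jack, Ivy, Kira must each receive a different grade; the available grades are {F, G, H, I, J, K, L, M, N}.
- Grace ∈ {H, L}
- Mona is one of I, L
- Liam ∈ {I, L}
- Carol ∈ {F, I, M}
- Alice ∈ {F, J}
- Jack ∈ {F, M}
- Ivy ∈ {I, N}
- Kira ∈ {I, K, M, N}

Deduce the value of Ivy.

Among the 8 variables, H fits only Grace (and all 8 values in {F, H, I, J, K, L, M, N} must be used), so Grace = H.
The 7 still-open variables draw from only 7 values {F, I, J, K, L, M, N}, so each is used; only Alice can be J, hence Alice = J.
The 6 still-open variables together cover exactly {F, I, K, L, M, N} — 6 values for 6 variables — and K appears only in Kira's list, so Kira = K.
Among the 5 still-open variables, N fits only Ivy (and all 5 values in {F, I, L, M, N} must be used), so Ivy = N.

N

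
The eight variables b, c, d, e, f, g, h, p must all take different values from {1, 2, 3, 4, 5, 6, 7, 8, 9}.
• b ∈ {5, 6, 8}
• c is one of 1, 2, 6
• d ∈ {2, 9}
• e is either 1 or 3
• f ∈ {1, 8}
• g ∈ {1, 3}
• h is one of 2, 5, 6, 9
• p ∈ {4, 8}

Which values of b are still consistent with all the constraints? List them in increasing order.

5, 6

Among the 8 variables, 4 fits only p (and all 8 values in {1, 2, 3, 4, 5, 6, 8, 9} must be used), so p = 4.
e and g between them cover only {1, 3} — a naked pair. Remove those values from c, f.
f has just one choice, so f = 8. So b can't be 8.
No further eliminations apply; b can still be any of 5, 6.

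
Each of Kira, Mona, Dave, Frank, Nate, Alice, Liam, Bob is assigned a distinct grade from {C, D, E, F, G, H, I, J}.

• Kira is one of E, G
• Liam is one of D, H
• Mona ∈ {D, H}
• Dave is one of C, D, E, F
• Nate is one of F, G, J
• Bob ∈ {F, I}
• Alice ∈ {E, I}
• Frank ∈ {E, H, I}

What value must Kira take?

G

The 8 variables draw from only 8 values {C, D, E, F, G, H, I, J}, so each is used; only Dave can be C, hence Dave = C.
The 7 still-open variables together cover exactly {D, E, F, G, H, I, J} — 7 values for 7 variables — and J appears only in Nate's list, so Nate = J.
The 6 still-open variables draw from only 6 values {D, E, F, G, H, I}, so each is used; only Bob can be F, hence Bob = F.
Among the 5 still-open variables, G fits only Kira (and all 5 values in {D, E, G, H, I} must be used), so Kira = G.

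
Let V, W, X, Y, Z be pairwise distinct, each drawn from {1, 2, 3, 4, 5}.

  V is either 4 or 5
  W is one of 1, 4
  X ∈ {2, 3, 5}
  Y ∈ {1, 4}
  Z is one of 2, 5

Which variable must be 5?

V

Among the 5 variables, 3 fits only X (and all 5 values in {1, 2, 3, 4, 5} must be used), so X = 3.
The 4 still-open variables draw from only 4 values {1, 2, 4, 5}, so each is used; only Z can be 2, hence Z = 2.
Among the 3 still-open variables, 5 fits only V (and all 3 values in {1, 4, 5} must be used), so V = 5.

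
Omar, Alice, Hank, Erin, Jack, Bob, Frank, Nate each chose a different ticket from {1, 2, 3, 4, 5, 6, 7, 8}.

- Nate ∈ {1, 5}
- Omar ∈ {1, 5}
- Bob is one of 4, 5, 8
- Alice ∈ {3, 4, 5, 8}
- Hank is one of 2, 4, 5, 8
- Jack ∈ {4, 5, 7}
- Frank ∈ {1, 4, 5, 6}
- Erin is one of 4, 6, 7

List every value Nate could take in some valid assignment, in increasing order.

The 8 variables draw from only 8 values {1, 2, 3, 4, 5, 6, 7, 8}, so each is used; only Hank can be 2, hence Hank = 2.
The 7 still-open variables draw from only 7 values {1, 3, 4, 5, 6, 7, 8}, so each is used; only Alice can be 3, hence Alice = 3.
The 6 still-open variables draw from only 6 values {1, 4, 5, 6, 7, 8}, so each is used; only Bob can be 8, hence Bob = 8.
Omar and Nate share exactly the 2 values {1, 5}; by pigeonhole those values go to them, so strike 1, 5 from Jack, Frank.
No further eliminations apply; Nate can still be any of 1, 5.

1, 5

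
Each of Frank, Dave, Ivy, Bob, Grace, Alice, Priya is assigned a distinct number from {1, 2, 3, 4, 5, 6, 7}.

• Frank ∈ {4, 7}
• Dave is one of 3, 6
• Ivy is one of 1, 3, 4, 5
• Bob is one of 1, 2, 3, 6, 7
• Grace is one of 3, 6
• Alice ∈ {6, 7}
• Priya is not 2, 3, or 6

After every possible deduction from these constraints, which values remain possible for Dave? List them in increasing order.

The 7 variables together cover exactly {1, 2, 3, 4, 5, 6, 7} — 7 values for 7 variables — and 2 appears only in Bob's list, so Bob = 2.
Dave and Grace between them cover only {3, 6} — a naked pair. Remove those values from Ivy, Alice.
Alice must be 7 (only option left). So Frank, Priya can't be 7.
Frank must be 4 (only option left). Remove 4 from Ivy, Priya.
No further eliminations apply; Dave can still be any of 3, 6.

3, 6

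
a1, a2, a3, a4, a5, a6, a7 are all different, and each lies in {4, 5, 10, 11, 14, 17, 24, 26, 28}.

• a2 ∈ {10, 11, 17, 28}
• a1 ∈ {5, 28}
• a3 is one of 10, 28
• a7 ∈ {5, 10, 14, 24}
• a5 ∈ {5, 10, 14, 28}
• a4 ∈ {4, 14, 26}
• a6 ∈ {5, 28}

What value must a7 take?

a1 and a6 between them cover only {5, 28} — a naked pair. Remove those values from a2, a3, a5, a7.
a3 must be 10 (only option left). Strike 10 from a2, a5, a7.
a5's domain is down to {14}, so a5 = 14. Eliminate 14 elsewhere: a4, a7.
So a7 = 24.

24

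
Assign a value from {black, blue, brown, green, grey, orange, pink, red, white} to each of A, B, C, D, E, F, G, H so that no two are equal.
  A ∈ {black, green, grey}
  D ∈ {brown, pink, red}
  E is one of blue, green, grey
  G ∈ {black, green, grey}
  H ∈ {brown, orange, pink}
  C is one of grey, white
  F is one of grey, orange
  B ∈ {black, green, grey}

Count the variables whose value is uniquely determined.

A, B, G between them cover only {black, green, grey} — a naked triple. Remove those values from C, E, F.
C's domain is down to {white}, so C = white.
E must be blue (only option left).
F must be orange (only option left). Strike orange from H.
Determined: C=white, E=blue, F=orange. The other variables each still have more than one consistent value. That makes 3.

3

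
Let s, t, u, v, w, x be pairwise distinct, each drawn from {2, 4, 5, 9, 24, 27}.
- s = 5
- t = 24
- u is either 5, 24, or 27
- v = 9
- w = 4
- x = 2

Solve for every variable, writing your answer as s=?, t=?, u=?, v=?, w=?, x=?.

s's domain is down to {5}, so s = 5. So u can't be 5.
t's domain is down to {24}, so t = 24. Remove 24 from u.
u has just one choice, so u = 27.
v's domain is down to {9}, so v = 9.
w's domain is down to {4}, so w = 4.
x's domain is down to {2}, so x = 2.

s=5, t=24, u=27, v=9, w=4, x=2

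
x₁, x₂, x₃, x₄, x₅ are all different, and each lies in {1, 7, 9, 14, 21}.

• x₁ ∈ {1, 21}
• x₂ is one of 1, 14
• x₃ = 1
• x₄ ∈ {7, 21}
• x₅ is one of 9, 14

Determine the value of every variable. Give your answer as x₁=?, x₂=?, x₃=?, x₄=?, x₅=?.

x₃ must be 1 (only option left). Eliminate 1 elsewhere: x₁, x₂.
x₁ has just one choice, so x₁ = 21. Eliminate 21 elsewhere: x₄.
x₂'s domain is down to {14}, so x₂ = 14. Remove 14 from x₅.
x₄ must be 7 (only option left).
x₅'s domain is down to {9}, so x₅ = 9.

x₁=21, x₂=14, x₃=1, x₄=7, x₅=9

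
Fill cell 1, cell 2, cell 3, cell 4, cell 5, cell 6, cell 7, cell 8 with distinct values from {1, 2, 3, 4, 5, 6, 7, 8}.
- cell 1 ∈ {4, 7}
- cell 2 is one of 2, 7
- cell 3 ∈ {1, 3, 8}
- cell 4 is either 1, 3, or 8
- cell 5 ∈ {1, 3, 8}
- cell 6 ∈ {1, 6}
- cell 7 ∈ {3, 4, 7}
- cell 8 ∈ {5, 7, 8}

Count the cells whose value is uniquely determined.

The 8 variables together cover exactly {1, 2, 3, 4, 5, 6, 7, 8} — 8 values for 8 variables — and 2 appears only in cell 2's list, so cell 2 = 2.
The 7 still-open variables draw from only 7 values {1, 3, 4, 5, 6, 7, 8}, so each is used; only cell 8 can be 5, hence cell 8 = 5.
Among the 6 still-open variables, 6 fits only cell 6 (and all 6 values in {1, 3, 4, 6, 7, 8} must be used), so cell 6 = 6.
cell 3, cell 4, cell 5 between them cover only {1, 3, 8} — a naked triple. Remove those values from cell 7.
Determined: cell 2=2, cell 6=6, cell 8=5. The other cells each still have more than one consistent value. That makes 3.

3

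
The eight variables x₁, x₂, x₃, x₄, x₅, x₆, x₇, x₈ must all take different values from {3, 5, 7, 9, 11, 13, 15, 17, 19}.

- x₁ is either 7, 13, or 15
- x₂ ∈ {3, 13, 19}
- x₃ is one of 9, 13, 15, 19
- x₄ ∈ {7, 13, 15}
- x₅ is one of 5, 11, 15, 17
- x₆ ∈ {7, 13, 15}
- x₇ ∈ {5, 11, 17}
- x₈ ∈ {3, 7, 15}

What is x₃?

x₁, x₄, x₆ between them cover only {7, 13, 15} — a naked triple. Remove those values from x₂, x₃, x₅, x₈.
x₈ has just one choice, so x₈ = 3. Eliminate 3 elsewhere: x₂.
x₂'s domain is down to {19}, so x₂ = 19. Eliminate 19 elsewhere: x₃.
So x₃ = 9.

9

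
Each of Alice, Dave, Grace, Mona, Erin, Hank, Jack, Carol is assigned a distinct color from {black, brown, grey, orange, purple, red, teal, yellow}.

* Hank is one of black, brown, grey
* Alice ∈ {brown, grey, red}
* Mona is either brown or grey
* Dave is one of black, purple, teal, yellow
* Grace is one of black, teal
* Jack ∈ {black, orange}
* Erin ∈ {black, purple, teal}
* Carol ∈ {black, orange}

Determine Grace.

The 8 variables draw from only 8 values {black, brown, grey, orange, purple, red, teal, yellow}, so each is used; only Alice can be red, hence Alice = red.
The 7 still-open variables together cover exactly {black, brown, grey, orange, purple, teal, yellow} — 7 values for 7 variables — and yellow appears only in Dave's list, so Dave = yellow.
Among the 6 still-open variables, purple fits only Erin (and all 6 values in {black, brown, grey, orange, purple, teal} must be used), so Erin = purple.
The 5 still-open variables together cover exactly {black, brown, grey, orange, teal} — 5 values for 5 variables — and teal appears only in Grace's list, so Grace = teal.

teal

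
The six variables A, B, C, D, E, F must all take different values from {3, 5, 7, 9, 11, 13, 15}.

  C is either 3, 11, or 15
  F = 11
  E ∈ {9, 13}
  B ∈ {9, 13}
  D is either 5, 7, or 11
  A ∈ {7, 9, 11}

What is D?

5

F has just one choice, so F = 11. Eliminate 11 elsewhere: A, C, D.
B and E between them cover only {9, 13} — a naked pair. Remove those values from A.
A has just one choice, so A = 7. So D can't be 7.
So D = 5.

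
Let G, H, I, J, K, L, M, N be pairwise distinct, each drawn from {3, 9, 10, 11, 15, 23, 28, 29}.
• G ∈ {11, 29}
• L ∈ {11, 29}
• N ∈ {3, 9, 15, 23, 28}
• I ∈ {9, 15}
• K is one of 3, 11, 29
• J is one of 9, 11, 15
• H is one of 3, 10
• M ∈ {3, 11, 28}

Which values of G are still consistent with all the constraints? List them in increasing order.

11, 29

The 8 variables together cover exactly {3, 9, 10, 11, 15, 23, 28, 29} — 8 values for 8 variables — and 10 appears only in H's list, so H = 10.
The 7 still-open variables draw from only 7 values {3, 9, 11, 15, 23, 28, 29}, so each is used; only N can be 23, hence N = 23.
The 6 still-open variables together cover exactly {3, 9, 11, 15, 28, 29} — 6 values for 6 variables — and 28 appears only in M's list, so M = 28.
Among the 5 still-open variables, 3 fits only K (and all 5 values in {3, 9, 11, 15, 29} must be used), so K = 3.
The 2 variables G and L are confined to {11, 29}, which locks those values in; drop them from J.
No further eliminations apply; G can still be any of 11, 29.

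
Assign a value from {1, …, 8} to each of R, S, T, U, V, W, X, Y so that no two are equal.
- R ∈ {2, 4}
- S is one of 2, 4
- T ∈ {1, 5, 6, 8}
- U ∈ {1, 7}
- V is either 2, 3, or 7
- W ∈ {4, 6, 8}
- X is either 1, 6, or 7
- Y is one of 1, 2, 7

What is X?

Among the 8 variables, 3 fits only V (and all 8 values in {1, 2, 3, 4, 5, 6, 7, 8} must be used), so V = 3.
The 7 still-open variables draw from only 7 values {1, 2, 4, 5, 6, 7, 8}, so each is used; only T can be 5, hence T = 5.
Among the 6 still-open variables, 8 fits only W (and all 6 values in {1, 2, 4, 6, 7, 8} must be used), so W = 8.
The 5 still-open variables together cover exactly {1, 2, 4, 6, 7} — 5 values for 5 variables — and 6 appears only in X's list, so X = 6.

6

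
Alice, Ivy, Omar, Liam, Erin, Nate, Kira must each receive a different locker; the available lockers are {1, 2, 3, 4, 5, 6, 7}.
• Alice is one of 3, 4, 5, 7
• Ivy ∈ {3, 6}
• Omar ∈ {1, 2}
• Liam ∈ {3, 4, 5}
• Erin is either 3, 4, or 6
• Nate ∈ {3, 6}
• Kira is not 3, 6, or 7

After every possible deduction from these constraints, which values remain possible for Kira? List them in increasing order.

The 7 variables together cover exactly {1, 2, 3, 4, 5, 6, 7} — 7 values for 7 variables — and 7 appears only in Alice's list, so Alice = 7.
Ivy and Nate between them cover only {3, 6} — a naked pair. Remove those values from Liam, Erin.
That leaves Erin = 4. Eliminate 4 elsewhere: Liam, Kira.
Liam's domain is down to {5}, so Liam = 5. So Kira can't be 5.
No further eliminations apply; Kira can still be any of 1, 2.

1, 2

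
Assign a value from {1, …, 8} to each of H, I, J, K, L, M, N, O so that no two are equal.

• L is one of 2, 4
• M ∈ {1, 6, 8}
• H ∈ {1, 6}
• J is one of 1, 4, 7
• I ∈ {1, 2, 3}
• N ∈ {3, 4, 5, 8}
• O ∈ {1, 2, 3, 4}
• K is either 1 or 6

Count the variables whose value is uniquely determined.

3

The 8 variables draw from only 8 values {1, 2, 3, 4, 5, 6, 7, 8}, so each is used; only N can be 5, hence N = 5.
The 7 still-open variables draw from only 7 values {1, 2, 3, 4, 6, 7, 8}, so each is used; only J can be 7, hence J = 7.
The 6 still-open variables draw from only 6 values {1, 2, 3, 4, 6, 8}, so each is used; only M can be 8, hence M = 8.
The 2 variables H and K are confined to {1, 6}, which locks those values in; drop them from I, O.
Determined: J=7, M=8, N=5. The other variables each still have more than one consistent value. That makes 3.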